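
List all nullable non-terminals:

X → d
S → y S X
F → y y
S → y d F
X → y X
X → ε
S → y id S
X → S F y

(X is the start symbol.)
A non-terminal is nullable if it can derive ε (the empty string): either it has an ε-production, or it has a production whose right-hand side consists entirely of nullable non-terminals.

ε-productions: X → ε
So X is immediately nullable.
No further non-terminal can be added: every production for the remaining non-terminals contains a terminal or a non-nullable non-terminal.
Nullable = { 'X' }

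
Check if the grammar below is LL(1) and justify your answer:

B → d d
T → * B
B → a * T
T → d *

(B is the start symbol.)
Yes, the grammar is LL(1).

For B:
  PREDICT(B → d d) = { 'd' }
  PREDICT(B → a '*' T) = { 'a' }
For T:
  PREDICT(T → '*' B) = { '*' }
  PREDICT(T → d '*') = { 'd' }

All predict sets are disjoint. The grammar IS LL(1).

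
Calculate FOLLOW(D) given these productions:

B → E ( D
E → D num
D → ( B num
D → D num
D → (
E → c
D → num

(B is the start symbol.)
To compute FOLLOW(D), find every occurrence of D on a right-hand side N → α D β: add FIRST(β) \ {ε}, and if β is empty or nullable also add FOLLOW(N). Iterate to a fixed point.

In B → E ( D: D is at the end, add FOLLOW(B)
In E → D num: D is followed by num, add FIRST(num) \ {ε} = { 'num' }
In D → D num: D is followed by num, add FIRST(num) \ {ε} = { 'num' }

The FOLLOW sets referred to above (computed the same way, to a fixed point):
  FOLLOW(B) = { $, 'num' }

Taking the union: FOLLOW(D) = { $, 'num' }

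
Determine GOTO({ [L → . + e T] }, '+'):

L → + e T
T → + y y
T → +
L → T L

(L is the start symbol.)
GOTO(I, '+') = CLOSURE({ [A → αX.β] : [A → α.Xβ] ∈ I, X = '+' })

Items with dot before '+', with the dot advanced:
  [L → . + e T] → [L → + . e T]
Closure adds nothing (no advanced item has the dot before a non-terminal).

GOTO = { [L → + . e T] }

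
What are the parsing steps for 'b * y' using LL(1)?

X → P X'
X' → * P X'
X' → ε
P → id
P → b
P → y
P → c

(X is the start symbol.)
LL(1) parsing maintains a stack (initially the start symbol over $) and the input. At each step: if the stack top is a terminal, match it against the current input token; if it is a non-terminal N, replace it with the RHS of M[N, lookahead] (the unique production whose predict set contains the lookahead).

Stack is shown with the top on the left.

Stack     Input    Action
-------------------------
X $       b * y $  output X → P X'
P X' $    b * y $  output P → b
b X' $    b * y $  match 'b'
X' $      * y $    output X' → * P X'
* P X' $  * y $    match '*'
P X' $    y $      output P → y
y X' $    y $      match 'y'
X' $      $        output X' → ε
$         $        accept

The string is accepted.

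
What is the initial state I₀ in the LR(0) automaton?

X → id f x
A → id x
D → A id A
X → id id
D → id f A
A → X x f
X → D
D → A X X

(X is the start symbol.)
First, augment the grammar with X' → X
I₀ = CLOSURE({ [X' → . X] }):
  [X' → . X] has the dot before X: add [X → . id f x], [X → . id id], [X → . D]
  [X → . D] has the dot before D: add [D → . A id A], [D → . id f A], [D → . A X X]
  [D → . A id A] has the dot before A: add [A → . id x], [A → . X x f]
No further items can be added.

I₀ = { [A → . X x f], [A → . id x], [D → . A X X], [D → . A id A], [D → . id f A], [X → . D], [X → . id f x], [X → . id id], [X' → . X] }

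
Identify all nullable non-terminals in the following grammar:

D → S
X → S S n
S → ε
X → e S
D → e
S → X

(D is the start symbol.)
A non-terminal is nullable if it can derive ε (the empty string): either it has an ε-production, or it has a production whose right-hand side consists entirely of nullable non-terminals.

ε-productions: S → ε
So S is immediately nullable.
D → S: every symbol on the right is nullable, so D is nullable too.
No further non-terminal can be added: every production for the remaining non-terminals contains a terminal or a non-nullable non-terminal.
Nullable = { 'D', 'S' }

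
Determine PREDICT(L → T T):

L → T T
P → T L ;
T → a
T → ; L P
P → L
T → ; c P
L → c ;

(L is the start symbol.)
{ ';', 'a' }

PREDICT(L → T T) = (FIRST(RHS) \ {ε}) ∪ (FOLLOW(L) if ε ∈ FIRST(RHS), i.e. RHS ⇒* ε)
FIRST(T) = { ';', 'a' }
FIRST(T T) = { ';', 'a' }
ε ∉ FIRST(T T), so FOLLOW(L) is not added.
PREDICT(L → T T) = { ';', 'a' }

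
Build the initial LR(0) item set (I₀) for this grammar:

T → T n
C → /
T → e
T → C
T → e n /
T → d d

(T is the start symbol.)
{ [C → . /], [T → . C], [T → . T n], [T → . d d], [T → . e n /], [T → . e], [T' → . T] }

First, augment the grammar with T' → T
I₀ = CLOSURE({ [T' → . T] }):
  [T' → . T] has the dot before T: add [T → . T n], [T → . e], [T → . C], [T → . e n /], [T → . d d]
  [T → . C] has the dot before C: add [C → . /]
No further items can be added.

I₀ = { [C → . /], [T → . C], [T → . T n], [T → . d d], [T → . e n /], [T → . e], [T' → . T] }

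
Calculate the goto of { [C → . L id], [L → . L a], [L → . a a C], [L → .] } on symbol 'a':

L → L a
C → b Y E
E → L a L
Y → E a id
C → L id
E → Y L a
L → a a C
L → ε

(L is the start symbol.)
GOTO(I, 'a') = CLOSURE({ [A → αX.β] : [A → α.Xβ] ∈ I, X = 'a' })

Items with dot before 'a', with the dot advanced:
  [L → . a a C] → [L → a . a C]
Closure adds nothing (no advanced item has the dot before a non-terminal).

GOTO = { [L → a . a C] }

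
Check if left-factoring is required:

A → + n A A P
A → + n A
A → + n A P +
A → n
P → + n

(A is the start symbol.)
Yes, A has productions with common prefix '+ n A'

Left-factoring is needed when two productions for the same non-terminal
share a common prefix on the right-hand side.

Productions for A:
  A → + n A A P
  A → + n A
  A → + n A P +
  A → n

Found common prefix '+ n A' in productions for A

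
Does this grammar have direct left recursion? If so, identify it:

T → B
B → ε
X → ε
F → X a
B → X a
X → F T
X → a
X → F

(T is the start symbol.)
No direct left recursion

Direct left recursion occurs when N → N α for some non-terminal N (the right-hand side begins with the left-hand side itself).

T → B: starts with B
B → ε: starts with ε
X → ε: starts with ε
F → X a: starts with X
B → X a: starts with X
X → F T: starts with F
X → a: starts with a
X → F: starts with F

No direct left recursion found.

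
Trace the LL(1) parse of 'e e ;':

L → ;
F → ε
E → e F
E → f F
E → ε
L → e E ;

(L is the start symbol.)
Stack is shown with the top on the left.

Stack    Input    Action
------------------------
L $      e e ; $  output L → e E ;
e E ; $  e e ; $  match 'e'
E ; $    e ; $    output E → e F
e F ; $  e ; $    match 'e'
F ; $    ; $      output F → ε
; $      ; $      match ';'
$        $        accept

The string is accepted.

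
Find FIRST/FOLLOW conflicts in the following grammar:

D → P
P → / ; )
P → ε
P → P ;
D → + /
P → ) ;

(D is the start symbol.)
Yes. P → P ';' with FOLLOW(P) on { ';' }

A FIRST/FOLLOW conflict occurs when a non-terminal N has a nullable alternative N → β (β ⇒* ε) and another alternative N → α with FIRST(α) ∩ FOLLOW(N) ≠ ∅: on such a lookahead the parser cannot decide between expanding α and letting N vanish via β.

Nullable non-terminals: D, P.
FIRST sets used below: FIRST(P) = { ')', '/', ';', ε }

D: nullable alternative(s) D → P; FOLLOW(D) = { $ }
  D → P: FIRST \ {ε} = { ')', '/', ';' } — this is the only nullable alternative, skip
  D → + /: FIRST \ {ε} = { '+' } — disjoint from FOLLOW(D)

P: nullable alternative(s) P → ε; FOLLOW(P) = { $, ';' }
  P → / ; ): FIRST \ {ε} = { '/' } — disjoint from FOLLOW(P)
  P → ε: FIRST \ {ε} = { } — this is the only nullable alternative, skip
  P → P ;: FIRST \ {ε} = { ')', '/', ';' } — overlaps FOLLOW(P) on { ';' }: CONFLICT
  P → ) ;: FIRST \ {ε} = { ')' } — disjoint from FOLLOW(P)

So the grammar has 1 FIRST/FOLLOW conflict (marked CONFLICT above).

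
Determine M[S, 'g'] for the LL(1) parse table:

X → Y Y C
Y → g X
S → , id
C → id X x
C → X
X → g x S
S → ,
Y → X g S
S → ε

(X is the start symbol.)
S → ε

To find M[S, 'g'], we find productions for S where 'g' is in the predict set (PREDICT(N → α) = (FIRST(α) \ {ε}) ∪ (FOLLOW(N) if α ⇒* ε)).

Relevant sets:
  FOLLOW(S) = { $, 'g', 'id', 'x' }

S → , id: PREDICT = { ',' }
S → ,: PREDICT = { ',' }
S → ε: PREDICT = { $, 'g', 'id', 'x' }
  'g' is in predict set, so this production goes in M[S, 'g']

M[S, 'g'] = S → ε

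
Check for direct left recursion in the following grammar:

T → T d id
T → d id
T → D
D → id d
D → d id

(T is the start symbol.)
T → T d id: LEFT RECURSIVE (starts with T)
T → d id: starts with d
T → D: starts with D
D → id d: starts with id
D → d id: starts with d

The grammar has direct left recursion on: T.

Answer: Yes, T is left-recursive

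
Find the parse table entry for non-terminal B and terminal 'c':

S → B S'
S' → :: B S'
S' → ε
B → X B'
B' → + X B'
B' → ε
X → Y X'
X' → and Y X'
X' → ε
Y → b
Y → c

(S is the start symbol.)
B → X B'

To find M[B, 'c'], we find productions for B where 'c' is in the predict set (PREDICT(N → α) = (FIRST(α) \ {ε}) ∪ (FOLLOW(N) if α ⇒* ε)).

Relevant sets:
  FIRST(X) = { 'b', 'c' }

B → X B': PREDICT = { 'b', 'c' }
  'c' is in predict set, so this production goes in M[B, 'c']

M[B, 'c'] = B → X B'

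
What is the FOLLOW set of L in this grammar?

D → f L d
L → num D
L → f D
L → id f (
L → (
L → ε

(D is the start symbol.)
In D → f L d: L is followed by d, add FIRST(d) \ {ε} = { 'd' }

Taking the union: FOLLOW(L) = { 'd' }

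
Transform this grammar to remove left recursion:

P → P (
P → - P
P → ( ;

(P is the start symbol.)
P → - P P'
P → ( ; P'
P' → ( P'
P' → ε

P is directly left-recursive. The standard transformation for
  A → A α₁ | ... | A α_m | β₁ | ... | β_n
is
  A  → β₁ A' | ... | β_n A'
  A' → α₁ A' | ... | α_m A' | ε

P → - P becomes P → - P P'
P → ( ; becomes P → ( ; P'
P → P ( becomes P' → ( P'
Add P' → ε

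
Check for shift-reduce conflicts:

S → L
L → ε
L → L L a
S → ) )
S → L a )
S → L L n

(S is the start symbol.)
Yes — I0: [L → .] vs [S → . ) )]; I2: [L → .] vs [S → L . a )]; I4: [L → .] vs [L → L L . a]; I7: [L → .] vs [L → L L . a]

A shift-reduce conflict occurs when an LR(0) state has both:
  - a complete (reduce) item [A → α .] (dot at the end), and
  - a shift item [B → β . c γ] (dot before a terminal).

Augment with S' → S and build the canonical LR(0) collection (I0 = CLOSURE({[S' → . S]}), then GOTO on every symbol after a dot until no new states appear). It has 11 states:
  I0: { [L → . L L a], [L → .], [S → . ) )], [S → . L L n], [S → . L a )], [S → . L], [S' → . S] }  — shift, reduce
  I1: { [S → ) . )] }  — shift
  I2: { [L → . L L a], [L → .], [L → L . L a], [S → L . L n], [S → L . a )], [S → L .] }  — shift, 2 reduces
  I3: { [S' → S .] }  — accept
  I4: { [L → . L L a], [L → .], [L → L . L a], [L → L L . a], [S → L L . n] }  — shift, reduce
  I5: { [S → L a . )] }  — shift
  I6: { [S → L a ) .] }  — reduce
  I7: { [L → . L L a], [L → .], [L → L . L a], [L → L L . a] }  — shift, reduce
  I8: { [L → L L a .] }  — reduce
  I9: { [S → L L n .] }  — reduce
  I10: { [S → ) ) .] }  — reduce

I0 contains reduce item [L → .] and shift item [S → . ) )] — shift-reduce conflict.
I2 contains reduce items [L → .], [S → L .] and shift item [S → L . a )] — shift-reduce conflict.
I4 contains reduce item [L → .] and shift items [L → L L . a], [S → L L . n] — shift-reduce conflict.
I7 contains reduce item [L → .] and shift item [L → L L . a] — shift-reduce conflict.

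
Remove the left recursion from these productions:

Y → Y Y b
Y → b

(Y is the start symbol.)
Y is directly left-recursive. The standard transformation for
  A → A α₁ | ... | A α_m | β₁ | ... | β_n
is
  A  → β₁ A' | ... | β_n A'
  A' → α₁ A' | ... | α_m A' | ε

Y → b becomes Y → b Y'
Y → Y Y b becomes Y' → Y b Y'
Add Y' → ε

Resulting grammar:
Y → b Y'
Y' → Y b Y'
Y' → ε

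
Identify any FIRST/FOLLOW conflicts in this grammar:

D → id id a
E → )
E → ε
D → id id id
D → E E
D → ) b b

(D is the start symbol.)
Nullable non-terminals: D, E.
FIRST sets used below: FIRST(E) = { ')', ε }

D: nullable alternative(s) D → E E; FOLLOW(D) = { $ }
  D → id id a: FIRST \ {ε} = { 'id' } — disjoint from FOLLOW(D)
  D → id id id: FIRST \ {ε} = { 'id' } — disjoint from FOLLOW(D)
  D → E E: FIRST \ {ε} = { ')' } — this is the only nullable alternative, skip
  D → ) b b: FIRST \ {ε} = { ')' } — disjoint from FOLLOW(D)

E: nullable alternative(s) E → ε; FOLLOW(E) = { $, ')' }
  E → ): FIRST \ {ε} = { ')' } — overlaps FOLLOW(E) on { ')' }: CONFLICT
  E → ε: FIRST \ {ε} = { } — this is the only nullable alternative, skip

So the grammar has 1 FIRST/FOLLOW conflict (marked CONFLICT above).

Answer: Yes. E → ')' with FOLLOW(E) on { ')' }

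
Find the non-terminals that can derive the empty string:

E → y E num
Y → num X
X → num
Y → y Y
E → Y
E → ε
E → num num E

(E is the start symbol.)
ε-productions: E → ε
So E is immediately nullable.
No further non-terminal can be added: every production for the remaining non-terminals contains a terminal or a non-nullable non-terminal.
Nullable = { 'E' }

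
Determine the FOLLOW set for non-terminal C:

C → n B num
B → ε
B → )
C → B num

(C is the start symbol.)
{ $ }

To compute FOLLOW(C), find every occurrence of C on a right-hand side N → α C β: add FIRST(β) \ {ε}, and if β is empty or nullable also add FOLLOW(N). Iterate to a fixed point.

C is the start symbol, so $ ∈ FOLLOW(C).
C does not occur on any right-hand side.

Taking the union: FOLLOW(C) = { $ }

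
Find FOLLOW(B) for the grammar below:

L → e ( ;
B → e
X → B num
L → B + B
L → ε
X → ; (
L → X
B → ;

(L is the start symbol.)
In X → B num: B is followed by num, add FIRST(num) \ {ε} = { 'num' }
In L → B + B: B is followed by '+' B, add FIRST('+' B) \ {ε} = { '+' }
In L → B + B: B is at the end, add FOLLOW(L)

The FOLLOW sets referred to above (computed the same way, to a fixed point):
  FOLLOW(L) = { $ }

Taking the union: FOLLOW(B) = { $, '+', 'num' }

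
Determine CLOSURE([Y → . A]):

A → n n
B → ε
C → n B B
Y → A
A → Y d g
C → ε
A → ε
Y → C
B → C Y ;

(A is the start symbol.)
{ [A → . Y d g], [A → . n n], [A → .], [C → . n B B], [C → .], [Y → . A], [Y → . C] }

Start with: [Y → . A]
  [Y → . A] has the dot before A: add [A → . n n], [A → . Y d g], [A → .]
  [A → . Y d g] has the dot before Y: add [Y → . C]
  [Y → . C] has the dot before C: add [C → . n B B], [C → .]
No further items can be added.

CLOSURE = { [A → . Y d g], [A → . n n], [A → .], [C → . n B B], [C → .], [Y → . A], [Y → . C] }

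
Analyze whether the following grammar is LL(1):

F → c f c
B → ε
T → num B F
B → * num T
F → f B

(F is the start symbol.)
Yes, the grammar is LL(1).

A grammar is LL(1) if for each non-terminal N with multiple productions, the predict sets of those productions are pairwise disjoint, where PREDICT(N → α) = (FIRST(α) \ {ε}) ∪ (FOLLOW(N) if α ⇒* ε).

Relevant sets:
  FOLLOW(B) = { $, 'c', 'f' }

For F:
  PREDICT(F → c f c) = { 'c' }
  PREDICT(F → f B) = { 'f' }
For B:
  PREDICT(B → ε) = { $, 'c', 'f' }
  PREDICT(B → '*' num T) = { '*' }
T has a single production, so nothing to check there.

All predict sets are disjoint. The grammar IS LL(1).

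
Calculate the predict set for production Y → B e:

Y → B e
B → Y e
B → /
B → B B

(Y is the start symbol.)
PREDICT(Y → B e) = (FIRST(RHS) \ {ε}) ∪ (FOLLOW(Y) if ε ∈ FIRST(RHS), i.e. RHS ⇒* ε)
FIRST(B) = { '/' }
FIRST(B e) = { '/' }
ε ∉ FIRST(B e), so FOLLOW(Y) is not added.
PREDICT(Y → B e) = { '/' }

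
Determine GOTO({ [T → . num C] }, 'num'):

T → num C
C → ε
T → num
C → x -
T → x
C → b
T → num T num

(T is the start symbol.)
{ [C → . b], [C → . x -], [C → .], [T → num . C] }

GOTO(I, 'num') = CLOSURE({ [A → αX.β] : [A → α.Xβ] ∈ I, X = 'num' })

Items with dot before 'num', with the dot advanced:
  [T → . num C] → [T → num . C]
Closure of the advanced items:
  [T → num . C] has the dot before C: add [C → .], [C → . x -], [C → . b]

GOTO = { [C → . b], [C → . x -], [C → .], [T → num . C] }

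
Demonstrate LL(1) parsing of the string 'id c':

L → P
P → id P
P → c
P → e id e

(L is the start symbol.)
LL(1) parsing maintains a stack (initially the start symbol over $) and the input. At each step: if the stack top is a terminal, match it against the current input token; if it is a non-terminal N, replace it with the RHS of M[N, lookahead] (the unique production whose predict set contains the lookahead).

Stack is shown with the top on the left.

Stack   Input   Action
----------------------
L $     id c $  output L → P
P $     id c $  output P → id P
id P $  id c $  match 'id'
P $     c $     output P → c
c $     c $     match 'c'
$       $       accept

The string is accepted.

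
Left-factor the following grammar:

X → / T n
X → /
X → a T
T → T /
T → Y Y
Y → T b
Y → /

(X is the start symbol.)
Left-factoring transforms A → αβ₁ | αβ₂ into A → αA' and A' → β₁ | β₂
(α is the longest common prefix among the alternatives). Repeat until
no nonterminal has two alternatives with a common prefix.

Round 1: X has alternatives sharing prefix '/'. Introduce X': X → / X'
  Add: X' → T n
  Add: X' → ε

No remaining common prefixes — done.

Resulting grammar:
X → / X'
X' → T n
X' → ε
X → a T
T → T /
T → Y Y
Y → T b
Y → /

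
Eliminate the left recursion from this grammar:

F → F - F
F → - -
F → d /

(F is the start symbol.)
F is directly left-recursive. The standard transformation for
  A → A α₁ | ... | A α_m | β₁ | ... | β_n
is
  A  → β₁ A' | ... | β_n A'
  A' → α₁ A' | ... | α_m A' | ε

F → - - becomes F → - - F'
F → d / becomes F → d / F'
F → F - F becomes F' → - F F'
Add F' → ε

Resulting grammar:
F → - - F'
F → d / F'
F' → - F F'
F' → ε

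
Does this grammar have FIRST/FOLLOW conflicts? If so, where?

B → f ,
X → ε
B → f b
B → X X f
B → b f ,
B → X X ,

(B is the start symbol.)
A FIRST/FOLLOW conflict occurs when a non-terminal N has a nullable alternative N → β (β ⇒* ε) and another alternative N → α with FIRST(α) ∩ FOLLOW(N) ≠ ∅: on such a lookahead the parser cannot decide between expanding α and letting N vanish via β.

Nullable non-terminals: X.
X has a nullable alternative but only one production, so nothing to check.

B has no nullable alternative, so no FIRST/FOLLOW check is needed there.

No FIRST/FOLLOW conflicts found.

Answer: No FIRST/FOLLOW conflicts.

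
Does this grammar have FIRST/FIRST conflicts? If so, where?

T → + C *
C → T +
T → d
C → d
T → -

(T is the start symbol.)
A FIRST/FIRST conflict occurs when two productions N → α and N → β for the same non-terminal have FIRST(α) ∩ FIRST(β) ≠ ∅ (with ε ∈ FIRST of a nullable right-hand side, so two nullable alternatives also conflict).

FIRST sets of the non-terminals at (or reachable through a nullable prefix from) the front of some alternative:
  FIRST(T) = { '+', '-', 'd' }

Productions for T:
  T → + C *: FIRST = { '+' }
  T → d: FIRST = { 'd' }
  T → -: FIRST = { '-' }
Productions for C:
  C → T +: FIRST = { '+', '-', 'd' }
  C → d: FIRST = { 'd' }

Conflict for C: C → T + and C → d
  Overlap: { 'd' }

Answer: Yes. C → T '+' / C → d on { 'd' }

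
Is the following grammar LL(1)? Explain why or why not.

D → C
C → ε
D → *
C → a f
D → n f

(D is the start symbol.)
Yes, the grammar is LL(1).

A grammar is LL(1) if for each non-terminal N with multiple productions, the predict sets of those productions are pairwise disjoint, where PREDICT(N → α) = (FIRST(α) \ {ε}) ∪ (FOLLOW(N) if α ⇒* ε).

Relevant sets:
  FIRST(C) = { 'a', ε }
  FOLLOW(D) = { $ }
  FOLLOW(C) = { $ }

For D:
  PREDICT(D → C) = { $, 'a' }
  PREDICT(D → '*') = { '*' }
  PREDICT(D → n f) = { 'n' }
For C:
  PREDICT(C → ε) = { $ }
  PREDICT(C → a f) = { 'a' }

All predict sets are disjoint. The grammar IS LL(1).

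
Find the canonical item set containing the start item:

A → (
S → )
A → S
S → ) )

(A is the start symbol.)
{ [A → . (], [A → . S], [A' → . A], [S → . ) )], [S → . )] }

First, augment the grammar with A' → A
I₀ = CLOSURE({ [A' → . A] }):
  [A' → . A] has the dot before A: add [A → . (], [A → . S]
  [A → . S] has the dot before S: add [S → . )], [S → . ) )]
No further items can be added.

I₀ = { [A → . (], [A → . S], [A' → . A], [S → . ) )], [S → . )] }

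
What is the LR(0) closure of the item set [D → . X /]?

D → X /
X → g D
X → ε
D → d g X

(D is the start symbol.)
{ [D → . X /], [X → . g D], [X → .] }

Start with: [D → . X /]
  [D → . X /] has the dot before X: add [X → . g D], [X → .]
No further items can be added.

CLOSURE = { [D → . X /], [X → . g D], [X → .] }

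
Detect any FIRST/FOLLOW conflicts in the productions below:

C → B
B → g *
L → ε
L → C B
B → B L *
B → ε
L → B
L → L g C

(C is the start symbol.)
Nullable non-terminals: B, C, L.
FIRST sets used below: FIRST(B) = { '*', 'g', ε }, FIRST(L) = { '*', 'g', ε }, FIRST(C) = { '*', 'g', ε }

B: nullable alternative(s) B → ε; FOLLOW(B) = { $, '*', 'g' }
  B → g *: FIRST \ {ε} = { 'g' } — overlaps FOLLOW(B) on { 'g' }: CONFLICT
  B → B L *: FIRST \ {ε} = { '*', 'g' } — overlaps FOLLOW(B) on { '*', 'g' }: CONFLICT
  B → ε: FIRST \ {ε} = { } — this is the only nullable alternative, skip
C has a nullable alternative but only one production, so nothing to check.

L: nullable alternative(s) L → ε, L → C B, L → B; FOLLOW(L) = { '*', 'g' }
  L → ε: FIRST \ {ε} = { } — disjoint from FOLLOW(L)
  L → C B: FIRST \ {ε} = { '*', 'g' } — overlaps FOLLOW(L) on { '*', 'g' }: CONFLICT
  L → B: FIRST \ {ε} = { '*', 'g' } — overlaps FOLLOW(L) on { '*', 'g' }: CONFLICT
  L → L g C: FIRST \ {ε} = { '*', 'g' } — overlaps FOLLOW(L) on { '*', 'g' }: CONFLICT

So the grammar has 5 FIRST/FOLLOW conflicts (marked CONFLICT above).

Answer: Yes. B → g '*' with FOLLOW(B) on { 'g' }; B → B L '*' with FOLLOW(B) on { '*', 'g' }; L → C B with FOLLOW(L) on { '*', 'g' }; L → B with FOLLOW(L) on { '*', 'g' }; L → L g C with FOLLOW(L) on { '*', 'g' }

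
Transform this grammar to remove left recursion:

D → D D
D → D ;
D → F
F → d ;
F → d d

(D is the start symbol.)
D is directly left-recursive. The standard transformation for
  A → A α₁ | ... | A α_m | β₁ | ... | β_n
is
  A  → β₁ A' | ... | β_n A'
  A' → α₁ A' | ... | α_m A' | ε

D → F becomes D → F D'
D → D D becomes D' → D D'
D → D ; becomes D' → ; D'
Add D' → ε

Productions for other non-terminals are unchanged:
  F → d ;
  F → d d

Resulting grammar:
D → F D'
D' → D D'
D' → ; D'
D' → ε
F → d ;
F → d d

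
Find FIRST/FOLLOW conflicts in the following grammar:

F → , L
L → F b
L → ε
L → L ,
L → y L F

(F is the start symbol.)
A FIRST/FOLLOW conflict occurs when a non-terminal N has a nullable alternative N → β (β ⇒* ε) and another alternative N → α with FIRST(α) ∩ FOLLOW(N) ≠ ∅: on such a lookahead the parser cannot decide between expanding α and letting N vanish via β.

Nullable non-terminals: L.
FIRST sets used below: FIRST(F) = { ',' }, FIRST(L) = { ',', 'y', ε }

L: nullable alternative(s) L → ε; FOLLOW(L) = { $, ',', 'b' }
  L → F b: FIRST \ {ε} = { ',' } — overlaps FOLLOW(L) on { ',' }: CONFLICT
  L → ε: FIRST \ {ε} = { } — this is the only nullable alternative, skip
  L → L ,: FIRST \ {ε} = { ',', 'y' } — overlaps FOLLOW(L) on { ',' }: CONFLICT
  L → y L F: FIRST \ {ε} = { 'y' } — disjoint from FOLLOW(L)

F has no nullable alternative, so no FIRST/FOLLOW check is needed there.

So the grammar has 2 FIRST/FOLLOW conflicts (marked CONFLICT above).

Answer: Yes. L → F b with FOLLOW(L) on { ',' }; L → L ',' with FOLLOW(L) on { ',' }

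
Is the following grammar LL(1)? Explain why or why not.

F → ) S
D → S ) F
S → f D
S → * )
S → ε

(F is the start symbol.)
Yes, the grammar is LL(1).

A grammar is LL(1) if for each non-terminal N with multiple productions, the predict sets of those productions are pairwise disjoint, where PREDICT(N → α) = (FIRST(α) \ {ε}) ∪ (FOLLOW(N) if α ⇒* ε).

Relevant sets:
  FOLLOW(S) = { $, ')' }

For S:
  PREDICT(S → f D) = { 'f' }
  PREDICT(S → '*' ')') = { '*' }
  PREDICT(S → ε) = { $, ')' }
F, D have a single production, so nothing to check there.

All predict sets are disjoint. The grammar IS LL(1).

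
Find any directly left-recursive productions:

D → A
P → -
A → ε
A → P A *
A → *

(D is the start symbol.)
Direct left recursion occurs when N → N α for some non-terminal N (the right-hand side begins with the left-hand side itself).

D → A: starts with A
P → -: starts with '-'
A → ε: starts with ε
A → P A *: starts with P
A → *: starts with '*'

No direct left recursion found.

Answer: No direct left recursion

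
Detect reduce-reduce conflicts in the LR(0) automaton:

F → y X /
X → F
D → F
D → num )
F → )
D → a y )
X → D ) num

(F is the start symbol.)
A reduce-reduce conflict occurs when an LR(0) state has two complete items [A → α .] and [B → β .] — both call for a reduction, and with no lookahead the parser cannot choose between them.

Augment with F' → F and build the canonical LR(0) collection (I0 = CLOSURE({[F' → . F]}), then GOTO on every symbol after a dot until no new states appear). It has 15 states:
  I0: { [F → . )], [F → . y X /], [F' → . F] }  — shift
  I1: { [F → ) .] }  — reduce
  I2: { [F' → F .] }  — accept
  I3: { [D → . F], [D → . a y )], [D → . num )], [F → . )], [F → . y X /], [F → y . X /], [X → . D ) num], [X → . F] }  — shift
  I4: { [X → D . ) num] }  — shift
  I5: { [D → F .], [X → F .] }  — 2 reduces
  I6: { [F → y X . /] }  — shift
  I7: { [D → a . y )] }  — shift
  I8: { [D → num . )] }  — shift
  I9: { [D → num ) .] }  — reduce
  I10: { [D → a y . )] }  — shift
  I11: { [D → a y ) .] }  — reduce
  I12: { [F → y X / .] }  — reduce
  I13: { [X → D ) . num] }  — shift
  I14: { [X → D ) num .] }  — reduce

I5 contains complete items [D → F .], [X → F .] — reduce-reduce conflict.

Answer: Yes — I5: [D → F .] vs [X → F .]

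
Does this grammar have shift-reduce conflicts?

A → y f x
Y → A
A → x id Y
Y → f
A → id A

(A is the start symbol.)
No shift-reduce conflicts

A shift-reduce conflict occurs when an LR(0) state has both:
  - a complete (reduce) item [A → α .] (dot at the end), and
  - a shift item [B → β . c γ] (dot before a terminal).

Augment with A' → A and build the canonical LR(0) collection (I0 = CLOSURE({[A' → . A]}), then GOTO on every symbol after a dot until no new states appear). It has 12 states:
  I0: { [A → . id A], [A → . x id Y], [A → . y f x], [A' → . A] }  — shift
  I1: { [A' → A .] }  — accept
  I2: { [A → . id A], [A → . x id Y], [A → . y f x], [A → id . A] }  — shift
  I3: { [A → x . id Y] }  — shift
  I4: { [A → y . f x] }  — shift
  I5: { [A → y f . x] }  — shift
  I6: { [A → y f x .] }  — reduce
  I7: { [A → . id A], [A → . x id Y], [A → . y f x], [A → x id . Y], [Y → . A], [Y → . f] }  — shift
  I8: { [Y → A .] }  — reduce
  I9: { [A → x id Y .] }  — reduce
  I10: { [Y → f .] }  — reduce
  I11: { [A → id A .] }  — reduce

No state contains both a complete item and a shift item.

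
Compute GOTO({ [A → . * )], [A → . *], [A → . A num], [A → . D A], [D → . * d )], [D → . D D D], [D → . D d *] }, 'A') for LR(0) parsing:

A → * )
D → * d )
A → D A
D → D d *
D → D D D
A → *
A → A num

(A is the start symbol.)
{ [A → A . num] }

GOTO(I, 'A') = CLOSURE({ [A → αX.β] : [A → α.Xβ] ∈ I, X = 'A' })

Items with dot before 'A', with the dot advanced:
  [A → . A num] → [A → A . num]
Closure adds nothing (no advanced item has the dot before a non-terminal).

GOTO = { [A → A . num] }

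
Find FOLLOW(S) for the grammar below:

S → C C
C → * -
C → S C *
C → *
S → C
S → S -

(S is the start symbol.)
{ $, '*', '-' }

To compute FOLLOW(S), find every occurrence of S on a right-hand side N → α S β: add FIRST(β) \ {ε}, and if β is empty or nullable also add FOLLOW(N). Iterate to a fixed point.

S is the start symbol, so $ ∈ FOLLOW(S).
In C → S C *: S is followed by C '*', add FIRST(C '*') \ {ε} = { '*' }
In S → S -: S is followed by '-', add FIRST('-') \ {ε} = { '-' }

Taking the union: FOLLOW(S) = { $, '*', '-' }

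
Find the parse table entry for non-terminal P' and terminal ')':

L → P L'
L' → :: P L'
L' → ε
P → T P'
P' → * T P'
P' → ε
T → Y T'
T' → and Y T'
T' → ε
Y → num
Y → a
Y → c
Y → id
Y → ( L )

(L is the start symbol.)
To find M[P', ')'], we find productions for P' where ')' is in the predict set (PREDICT(N → α) = (FIRST(α) \ {ε}) ∪ (FOLLOW(N) if α ⇒* ε)).

Relevant sets:
  FOLLOW(P') = { $, ')', '::' }

P' → * T P': PREDICT = { '*' }
P' → ε: PREDICT = { $, ')', '::' }
  ')' is in predict set, so this production goes in M[P', ')']

M[P', ')'] = P' → ε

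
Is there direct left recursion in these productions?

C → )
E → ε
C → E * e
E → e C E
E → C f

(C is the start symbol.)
No direct left recursion

Direct left recursion occurs when N → N α for some non-terminal N (the right-hand side begins with the left-hand side itself).

C → ): starts with ')'
E → ε: starts with ε
C → E * e: starts with E
E → e C E: starts with e
E → C f: starts with C

No direct left recursion found.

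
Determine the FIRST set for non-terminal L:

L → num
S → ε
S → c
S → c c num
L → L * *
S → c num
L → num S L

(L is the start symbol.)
To compute FIRST(L), examine every production with L on the left-hand side, reading each right-hand side left to right until a non-nullable symbol is reached.

From L → num:
  - num is a terminal: add 'num' and stop
From L → L * *:
  - L is the symbol being defined: contributes nothing new
    L is not nullable, so stop
From L → num S L:
  - num is a terminal: add 'num' and stop

Collecting: FIRST(L) = { 'num' }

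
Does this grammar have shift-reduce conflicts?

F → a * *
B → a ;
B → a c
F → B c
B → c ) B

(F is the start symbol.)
A shift-reduce conflict occurs when an LR(0) state has both:
  - a complete (reduce) item [A → α .] (dot at the end), and
  - a shift item [B → β . c γ] (dot before a terminal).

Augment with F' → F and build the canonical LR(0) collection (I0 = CLOSURE({[F' → . F]}), then GOTO on every symbol after a dot until no new states appear). It has 13 states:
  I0: { [B → . a ;], [B → . a c], [B → . c ) B], [F → . B c], [F → . a * *], [F' → . F] }  — shift
  I1: { [F → B . c] }  — shift
  I2: { [F' → F .] }  — accept
  I3: { [B → a . ;], [B → a . c], [F → a . * *] }  — shift
  I4: { [B → c . ) B] }  — shift
  I5: { [B → . a ;], [B → . a c], [B → . c ) B], [B → c ) . B] }  — shift
  I6: { [B → c ) B .] }  — reduce
  I7: { [B → a . ;], [B → a . c] }  — shift
  I8: { [B → a ; .] }  — reduce
  I9: { [B → a c .] }  — reduce
  I10: { [F → a * . *] }  — shift
  I11: { [F → a * * .] }  — reduce
  I12: { [F → B c .] }  — reduce

No state contains both a complete item and a shift item.

Answer: No shift-reduce conflicts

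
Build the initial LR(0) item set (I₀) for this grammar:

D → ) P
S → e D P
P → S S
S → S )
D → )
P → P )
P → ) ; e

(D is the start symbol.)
First, augment the grammar with D' → D
I₀ = CLOSURE({ [D' → . D] }):
  [D' → . D] has the dot before D: add [D → . ) P], [D → . )]
No further items can be added.

I₀ = { [D → . ) P], [D → . )], [D' → . D] }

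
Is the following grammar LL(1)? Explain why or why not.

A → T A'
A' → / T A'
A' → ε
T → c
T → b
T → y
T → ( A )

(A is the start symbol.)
Relevant sets:
  FOLLOW(A') = { $, ')' }

For A':
  PREDICT(A' → '/' T A') = { '/' }
  PREDICT(A' → ε) = { $, ')' }
For T:
  PREDICT(T → c) = { 'c' }
  PREDICT(T → b) = { 'b' }
  PREDICT(T → y) = { 'y' }
  PREDICT(T → '(' A ')') = { '(' }
A has a single production, so nothing to check there.

All predict sets are disjoint. The grammar IS LL(1).

Answer: Yes, the grammar is LL(1).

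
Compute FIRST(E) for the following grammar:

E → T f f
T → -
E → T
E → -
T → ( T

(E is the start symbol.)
{ '(', '-' }

FIRST sets of the other non-terminals involved (by the same procedure, iterated to a fixed point):
  FIRST(T) = { '(', '-' }

From E → T f f:
  - T is a non-terminal: add FIRST(T) \ {ε} = { '(', '-' }
    T is not nullable, so stop
From E → T:
  - T is a non-terminal: add FIRST(T) \ {ε} = { '(', '-' }
    T is not nullable, so stop
From E → -:
  - '-' is a terminal: add '-' and stop

Collecting: FIRST(E) = { '(', '-' }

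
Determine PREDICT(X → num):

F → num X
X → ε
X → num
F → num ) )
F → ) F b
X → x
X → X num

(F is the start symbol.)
PREDICT(X → num) = (FIRST(RHS) \ {ε}) ∪ (FOLLOW(X) if ε ∈ FIRST(RHS), i.e. RHS ⇒* ε)
FIRST(num) = { 'num' }
ε ∉ FIRST(num), so FOLLOW(X) is not added.
PREDICT(X → num) = { 'num' }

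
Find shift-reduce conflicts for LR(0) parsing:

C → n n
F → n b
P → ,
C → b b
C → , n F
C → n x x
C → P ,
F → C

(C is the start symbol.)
A shift-reduce conflict occurs when an LR(0) state has both:
  - a complete (reduce) item [A → α .] (dot at the end), and
  - a shift item [B → β . c γ] (dot before a terminal).

Augment with C' → C and build the canonical LR(0) collection (I0 = CLOSURE({[C' → . C]}), then GOTO on every symbol after a dot until no new states appear). It has 16 states:
  I0: { [C → . , n F], [C → . P ,], [C → . b b], [C → . n n], [C → . n x x], [C' → . C], [P → . ,] }  — shift
  I1: { [C → , . n F], [P → , .] }  — shift, reduce
  I2: { [C' → C .] }  — accept
  I3: { [C → P . ,] }  — shift
  I4: { [C → b . b] }  — shift
  I5: { [C → n . n], [C → n . x x] }  — shift
  I6: { [C → n n .] }  — reduce
  I7: { [C → n x . x] }  — shift
  I8: { [C → n x x .] }  — reduce
  I9: { [C → b b .] }  — reduce
  I10: { [C → P , .] }  — reduce
  I11: { [C → , n . F], [C → . , n F], [C → . P ,], [C → . b b], [C → . n n], [C → . n x x], [F → . C], [F → . n b], [P → . ,] }  — shift
  I12: { [F → C .] }  — reduce
  I13: { [C → , n F .] }  — reduce
  I14: { [C → n . n], [C → n . x x], [F → n . b] }  — shift
  I15: { [F → n b .] }  — reduce

I1 contains reduce item [P → , .] and shift item [C → , . n F] — shift-reduce conflict.

Answer: Yes — I1: [P → , .] vs [C → , . n F]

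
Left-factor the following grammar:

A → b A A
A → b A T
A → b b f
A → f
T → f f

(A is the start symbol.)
A → b A'
A' → A A''
A'' → A
A'' → T
A' → b f
A → f
T → f f

Left-factoring transforms A → αβ₁ | αβ₂ into A → αA' and A' → β₁ | β₂
(α is the longest common prefix among the alternatives). Repeat until
no nonterminal has two alternatives with a common prefix.

Round 1: A has alternatives sharing prefix 'b'. Introduce A': A → b A'
  Add: A' → A A
  Add: A' → A T
  Add: A' → b f

Round 2: A' has alternatives sharing prefix 'A'. Introduce A'': A' → A A''
  Add: A'' → A
  Add: A'' → T

No remaining common prefixes — done.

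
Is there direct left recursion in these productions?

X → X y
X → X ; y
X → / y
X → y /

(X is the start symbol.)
Direct left recursion occurs when N → N α for some non-terminal N (the right-hand side begins with the left-hand side itself).

X → X y: LEFT RECURSIVE (starts with X)
X → X ; y: LEFT RECURSIVE (starts with X)
X → / y: starts with '/'
X → y /: starts with y

The grammar has direct left recursion on: X.

Answer: Yes, X is left-recursive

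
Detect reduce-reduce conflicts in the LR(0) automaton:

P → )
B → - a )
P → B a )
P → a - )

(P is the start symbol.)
No reduce-reduce conflicts

A reduce-reduce conflict occurs when an LR(0) state has two complete items [A → α .] and [B → β .] — both call for a reduction, and with no lookahead the parser cannot choose between them.

Augment with P' → P and build the canonical LR(0) collection (I0 = CLOSURE({[P' → . P]}), then GOTO on every symbol after a dot until no new states appear). It has 12 states:
  I0: { [B → . - a )], [P → . )], [P → . B a )], [P → . a - )], [P' → . P] }  — shift
  I1: { [P → ) .] }  — reduce
  I2: { [B → - . a )] }  — shift
  I3: { [P → B . a )] }  — shift
  I4: { [P' → P .] }  — accept
  I5: { [P → a . - )] }  — shift
  I6: { [P → a - . )] }  — shift
  I7: { [P → a - ) .] }  — reduce
  I8: { [P → B a . )] }  — shift
  I9: { [P → B a ) .] }  — reduce
  I10: { [B → - a . )] }  — shift
  I11: { [B → - a ) .] }  — reduce

No state contains more than one complete item.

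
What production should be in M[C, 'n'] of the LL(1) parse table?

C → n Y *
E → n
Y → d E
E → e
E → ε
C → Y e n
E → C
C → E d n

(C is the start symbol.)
C → n Y *, C → E d n

To find M[C, 'n'], we find productions for C where 'n' is in the predict set (PREDICT(N → α) = (FIRST(α) \ {ε}) ∪ (FOLLOW(N) if α ⇒* ε)).

Relevant sets:
  FIRST(Y) = { 'd' }
  FIRST(E) = { 'd', 'e', 'n', ε }

C → n Y *: PREDICT = { 'n' }
  'n' is in predict set, so this production goes in M[C, 'n']
C → Y e n: PREDICT = { 'd' }
C → E d n: PREDICT = { 'd', 'e', 'n' }
  'n' is in predict set, so this production goes in M[C, 'n']

M[C, 'n'] = C → n Y *, C → E d n  (a multiply-defined cell — the grammar is not LL(1))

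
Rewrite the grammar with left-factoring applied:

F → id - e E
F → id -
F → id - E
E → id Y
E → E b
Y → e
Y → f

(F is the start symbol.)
Left-factoring transforms A → αβ₁ | αβ₂ into A → αA' and A' → β₁ | β₂
(α is the longest common prefix among the alternatives). Repeat until
no nonterminal has two alternatives with a common prefix.

Round 1: F has alternatives sharing prefix 'id -'. Introduce F': F → id - F'
  Add: F' → e E
  Add: F' → ε
  Add: F' → E

No remaining common prefixes — done.

Resulting grammar:
F → id - F'
F' → e E
F' → ε
F' → E
E → id Y
E → E b
Y → e
Y → f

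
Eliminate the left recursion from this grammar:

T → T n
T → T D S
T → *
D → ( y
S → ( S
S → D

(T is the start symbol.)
T is directly left-recursive. The standard transformation for
  A → A α₁ | ... | A α_m | β₁ | ... | β_n
is
  A  → β₁ A' | ... | β_n A'
  A' → α₁ A' | ... | α_m A' | ε

T → * becomes T → * T'
T → T n becomes T' → n T'
T → T D S becomes T' → D S T'
Add T' → ε

Productions for other non-terminals are unchanged:
  D → ( y
  S → ( S
  S → D

Resulting grammar:
T → * T'
T' → n T'
T' → D S T'
T' → ε
D → ( y
S → ( S
S → D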